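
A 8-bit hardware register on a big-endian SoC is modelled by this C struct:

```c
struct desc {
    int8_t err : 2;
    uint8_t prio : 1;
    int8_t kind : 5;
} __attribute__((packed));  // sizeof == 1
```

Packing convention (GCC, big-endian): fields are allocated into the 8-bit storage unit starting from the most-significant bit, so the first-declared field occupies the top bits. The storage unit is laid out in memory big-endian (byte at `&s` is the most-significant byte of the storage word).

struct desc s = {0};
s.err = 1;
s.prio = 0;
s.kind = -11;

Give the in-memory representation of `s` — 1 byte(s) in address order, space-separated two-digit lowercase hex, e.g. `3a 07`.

err:2 = 1 → 0x1 << 6 → word 0x40
prio:1 = 0 → 0x0 << 5 → word 0x40
kind:5 = -11 → 0x15 << 0 → word 0x55
word = 0x55 → big-endian bytes:
  [0]=0x55

55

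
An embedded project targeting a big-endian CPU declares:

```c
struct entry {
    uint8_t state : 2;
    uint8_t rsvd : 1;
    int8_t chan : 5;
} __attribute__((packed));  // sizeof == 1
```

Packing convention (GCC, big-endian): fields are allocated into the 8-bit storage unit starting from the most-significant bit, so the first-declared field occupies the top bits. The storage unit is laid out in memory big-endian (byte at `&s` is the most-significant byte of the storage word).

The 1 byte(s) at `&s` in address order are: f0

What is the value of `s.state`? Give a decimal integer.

3

[0]=0xf0 (big-endian) → word 0xf0
state:2 @ bit 6 → (0xf0>>6)&0x3 = 0x3  ←
rsvd:1 @ bit 5 → (0xf0>>5)&0x1 = 0x1
chan:5 @ bit 0 → (0xf0>>0)&0x1f = 0x10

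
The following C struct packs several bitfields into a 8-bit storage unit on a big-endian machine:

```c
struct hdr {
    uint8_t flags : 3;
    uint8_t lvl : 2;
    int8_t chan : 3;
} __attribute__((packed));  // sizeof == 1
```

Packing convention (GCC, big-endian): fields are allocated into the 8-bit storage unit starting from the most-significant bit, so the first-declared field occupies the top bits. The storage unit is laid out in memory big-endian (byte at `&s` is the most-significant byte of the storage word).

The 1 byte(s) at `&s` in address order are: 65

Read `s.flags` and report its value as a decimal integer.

[0]=0x65 (big-endian) → word 0x65
flags:3 @ bit 5 → (0x65>>5)&0x7 = 0x3  ←
lvl:2 @ bit 3 → (0x65>>3)&0x3 = 0x0
chan:3 @ bit 0 → (0x65>>0)&0x7 = 0x5

3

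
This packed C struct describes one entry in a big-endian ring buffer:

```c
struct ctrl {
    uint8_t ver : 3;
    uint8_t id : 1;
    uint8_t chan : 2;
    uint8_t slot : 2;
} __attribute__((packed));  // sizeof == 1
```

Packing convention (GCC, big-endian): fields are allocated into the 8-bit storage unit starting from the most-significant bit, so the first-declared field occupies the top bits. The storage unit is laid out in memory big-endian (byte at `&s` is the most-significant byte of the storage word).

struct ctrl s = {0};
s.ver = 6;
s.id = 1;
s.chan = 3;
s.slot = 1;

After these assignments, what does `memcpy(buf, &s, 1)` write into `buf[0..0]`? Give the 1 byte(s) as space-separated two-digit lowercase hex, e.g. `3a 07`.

dd

[5+:3] ver=6 & 0x7 = 0x6; word=0xc0
[4+:1] id=1 & 0x1 = 0x1; word=0xd0
[2+:2] chan=3 & 0x3 = 0x3; word=0xdc
[0+:2] slot=1 & 0x3 = 0x1; word=0xdd
word = 0xdd → big-endian bytes:
  [0]=0xdd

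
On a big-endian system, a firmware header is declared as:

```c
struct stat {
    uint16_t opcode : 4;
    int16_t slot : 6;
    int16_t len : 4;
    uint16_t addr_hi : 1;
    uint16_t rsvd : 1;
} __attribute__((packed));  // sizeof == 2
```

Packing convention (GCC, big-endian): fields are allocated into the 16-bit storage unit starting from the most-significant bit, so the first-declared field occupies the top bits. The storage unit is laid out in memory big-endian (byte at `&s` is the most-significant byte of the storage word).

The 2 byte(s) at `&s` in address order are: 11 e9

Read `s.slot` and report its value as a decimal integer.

[0]=0x11 [1]=0xe9 (big-endian) → word 0x11e9
opcode:4 @ bit 12 → (0x11e9>>12)&0xf = 0x1
slot:6 @ bit 6 → (0x11e9>>6)&0x3f = 0x7  ←
len:4 @ bit 2 → (0x11e9>>2)&0xf = 0xa
addr_hi:1 @ bit 1 → (0x11e9>>1)&0x1 = 0x0
rsvd:1 @ bit 0 → (0x11e9>>0)&0x1 = 0x1
slot signed 6b, MSB=0: value = 7

7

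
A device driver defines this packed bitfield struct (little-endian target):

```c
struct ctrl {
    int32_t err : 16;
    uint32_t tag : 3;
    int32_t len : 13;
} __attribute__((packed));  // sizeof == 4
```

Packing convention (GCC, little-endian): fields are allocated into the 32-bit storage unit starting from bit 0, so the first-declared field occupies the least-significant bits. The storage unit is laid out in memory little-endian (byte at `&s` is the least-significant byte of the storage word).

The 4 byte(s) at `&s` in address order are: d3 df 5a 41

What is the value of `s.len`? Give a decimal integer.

[0]=0xd3 [1]=0xdf [2]=0x5a [3]=0x41 (little-endian) → word 0x415adfd3
err:16 @ bit 0 → (0x415adfd3>>0)&0xffff = 0xdfd3
tag:3 @ bit 16 → (0x415adfd3>>16)&0x7 = 0x2
len:13 @ bit 19 → (0x415adfd3>>19)&0x1fff = 0x82b  ←
len signed 13b, MSB=0: value = 2091

2091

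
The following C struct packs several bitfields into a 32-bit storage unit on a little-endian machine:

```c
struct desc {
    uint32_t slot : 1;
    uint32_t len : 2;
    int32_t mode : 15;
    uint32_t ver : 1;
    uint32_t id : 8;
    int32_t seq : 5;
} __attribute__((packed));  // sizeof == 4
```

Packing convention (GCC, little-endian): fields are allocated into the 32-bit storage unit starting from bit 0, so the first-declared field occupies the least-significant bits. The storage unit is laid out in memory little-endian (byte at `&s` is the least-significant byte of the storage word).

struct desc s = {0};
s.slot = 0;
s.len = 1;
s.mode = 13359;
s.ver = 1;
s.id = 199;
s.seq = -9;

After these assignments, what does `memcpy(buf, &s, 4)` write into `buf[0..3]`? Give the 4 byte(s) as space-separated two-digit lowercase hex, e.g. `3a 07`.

slot (1b) val=0 bits=0x0 at bit 0: 0x00000000
len (2b) val=1 bits=0x1 at bit 1: 0x00000002
mode (15b) val=13359 bits=0x342f at bit 3: 0x0001a17a
ver (1b) val=1 bits=0x1 at bit 18: 0x0005a17a
id (8b) val=199 bits=0xc7 at bit 19: 0x063da17a
seq (5b) val=-9 bits=0x17 at bit 27: 0xbe3da17a
word = 0xbe3da17a → little-endian bytes:
  [0]=0x7a  [1]=0xa1  [2]=0x3d  [3]=0xbe

7a a1 3d be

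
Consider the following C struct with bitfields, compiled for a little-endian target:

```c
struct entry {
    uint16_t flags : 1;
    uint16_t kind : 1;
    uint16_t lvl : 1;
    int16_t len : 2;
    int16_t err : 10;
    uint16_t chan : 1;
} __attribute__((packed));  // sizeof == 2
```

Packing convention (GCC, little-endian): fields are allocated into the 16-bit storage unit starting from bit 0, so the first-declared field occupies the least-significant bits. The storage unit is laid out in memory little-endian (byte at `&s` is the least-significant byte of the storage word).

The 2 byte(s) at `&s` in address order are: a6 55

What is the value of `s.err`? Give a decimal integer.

[0]=0xa6 [1]=0x55 (little-endian) → word 0x55a6
flags:1 @ bit 0 → (0x55a6>>0)&0x1 = 0x0
kind:1 @ bit 1 → (0x55a6>>1)&0x1 = 0x1
lvl:1 @ bit 2 → (0x55a6>>2)&0x1 = 0x1
len:2 @ bit 3 → (0x55a6>>3)&0x3 = 0x0
err:10 @ bit 5 → (0x55a6>>5)&0x3ff = 0x2ad  ←
chan:1 @ bit 15 → (0x55a6>>15)&0x1 = 0x0
err signed 10b, MSB=1: 685 - 1024 = -339

-339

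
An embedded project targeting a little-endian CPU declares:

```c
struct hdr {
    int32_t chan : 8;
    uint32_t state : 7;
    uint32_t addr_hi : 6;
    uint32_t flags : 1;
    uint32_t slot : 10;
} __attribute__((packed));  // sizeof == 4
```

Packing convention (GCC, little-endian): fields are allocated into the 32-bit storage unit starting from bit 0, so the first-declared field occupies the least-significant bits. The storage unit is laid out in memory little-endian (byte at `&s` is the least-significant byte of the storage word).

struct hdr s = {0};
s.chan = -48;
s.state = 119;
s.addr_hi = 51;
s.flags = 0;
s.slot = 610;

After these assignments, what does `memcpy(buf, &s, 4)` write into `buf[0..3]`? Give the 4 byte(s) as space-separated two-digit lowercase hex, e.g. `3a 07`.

d0 f7 99 98

chan (8b) val=-48 bits=0xd0 at bit 0: 0x000000d0
state (7b) val=119 bits=0x77 at bit 8: 0x000077d0
addr_hi (6b) val=51 bits=0x33 at bit 15: 0x0019f7d0
flags (1b) val=0 bits=0x0 at bit 21: 0x0019f7d0
slot (10b) val=610 bits=0x262 at bit 22: 0x9899f7d0
word = 0x9899f7d0 → little-endian bytes:
  [0]=0xd0  [1]=0xf7  [2]=0x99  [3]=0x98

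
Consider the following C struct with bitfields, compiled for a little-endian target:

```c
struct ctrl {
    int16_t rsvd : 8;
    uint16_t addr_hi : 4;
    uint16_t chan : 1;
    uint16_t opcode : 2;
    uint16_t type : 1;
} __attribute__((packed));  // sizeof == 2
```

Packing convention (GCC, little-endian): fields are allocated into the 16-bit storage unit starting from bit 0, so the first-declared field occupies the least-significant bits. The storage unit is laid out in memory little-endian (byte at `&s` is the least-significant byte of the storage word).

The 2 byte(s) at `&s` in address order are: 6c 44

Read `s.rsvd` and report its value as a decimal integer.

108

[0]=0x6c [1]=0x44 (little-endian) → word 0x446c
rsvd:8 @ bit 0 → (0x446c>>0)&0xff = 0x6c  ←
addr_hi:4 @ bit 8 → (0x446c>>8)&0xf = 0x4
chan:1 @ bit 12 → (0x446c>>12)&0x1 = 0x0
opcode:2 @ bit 13 → (0x446c>>13)&0x3 = 0x2
type:1 @ bit 15 → (0x446c>>15)&0x1 = 0x0
rsvd signed 8b, MSB=0: value = 108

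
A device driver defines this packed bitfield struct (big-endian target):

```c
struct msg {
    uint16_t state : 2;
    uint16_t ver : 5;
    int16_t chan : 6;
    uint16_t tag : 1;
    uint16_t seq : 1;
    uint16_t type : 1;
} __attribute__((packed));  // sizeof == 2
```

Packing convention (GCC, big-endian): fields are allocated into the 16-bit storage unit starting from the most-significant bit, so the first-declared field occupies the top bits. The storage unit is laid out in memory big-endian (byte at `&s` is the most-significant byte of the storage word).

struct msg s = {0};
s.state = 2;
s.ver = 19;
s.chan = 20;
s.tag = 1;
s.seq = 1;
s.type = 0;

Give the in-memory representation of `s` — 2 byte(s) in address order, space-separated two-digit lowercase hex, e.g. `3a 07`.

[14+:2] state=2 & 0x3 = 0x2; word=0x8000
[9+:5] ver=19 & 0x1f = 0x13; word=0xa600
[3+:6] chan=20 & 0x3f = 0x14; word=0xa6a0
[2+:1] tag=1 & 0x1 = 0x1; word=0xa6a4
[1+:1] seq=1 & 0x1 = 0x1; word=0xa6a6
[0+:1] type=0 & 0x1 = 0x0; word=0xa6a6
word = 0xa6a6 → big-endian bytes:
  [0]=0xa6  [1]=0xa6

a6 a6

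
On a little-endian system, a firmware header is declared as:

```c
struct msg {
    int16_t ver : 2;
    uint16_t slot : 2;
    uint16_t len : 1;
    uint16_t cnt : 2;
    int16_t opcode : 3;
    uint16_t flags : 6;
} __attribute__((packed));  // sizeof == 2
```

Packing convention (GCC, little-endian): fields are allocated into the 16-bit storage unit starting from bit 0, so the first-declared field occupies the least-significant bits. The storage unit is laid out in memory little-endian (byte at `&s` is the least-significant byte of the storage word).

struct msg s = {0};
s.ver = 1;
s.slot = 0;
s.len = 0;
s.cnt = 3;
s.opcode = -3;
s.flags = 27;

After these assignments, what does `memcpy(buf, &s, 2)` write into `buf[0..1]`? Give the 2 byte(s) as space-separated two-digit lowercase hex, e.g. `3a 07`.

ver:2 = 1 → 0x1 << 0 → word 0x0001
slot:2 = 0 → 0x0 << 2 → word 0x0001
len:1 = 0 → 0x0 << 4 → word 0x0001
cnt:2 = 3 → 0x3 << 5 → word 0x0061
opcode:3 = -3 → 0x5 << 7 → word 0x02e1
flags:6 = 27 → 0x1b << 10 → word 0x6ee1
word = 0x6ee1 → little-endian bytes:
  [0]=0xe1  [1]=0x6e

e1 6e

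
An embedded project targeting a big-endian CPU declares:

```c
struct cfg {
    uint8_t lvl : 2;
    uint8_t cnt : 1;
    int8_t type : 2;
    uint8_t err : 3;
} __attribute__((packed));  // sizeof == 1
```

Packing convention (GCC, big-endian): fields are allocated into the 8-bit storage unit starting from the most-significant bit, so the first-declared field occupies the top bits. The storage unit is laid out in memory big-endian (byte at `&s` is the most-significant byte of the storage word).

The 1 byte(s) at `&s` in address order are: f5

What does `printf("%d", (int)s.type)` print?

[0]=0xf5 (big-endian) → word 0xf5
lvl:2 @ bit 6 → (0xf5>>6)&0x3 = 0x3
cnt:1 @ bit 5 → (0xf5>>5)&0x1 = 0x1
type:2 @ bit 3 → (0xf5>>3)&0x3 = 0x2  ←
err:3 @ bit 0 → (0xf5>>0)&0x7 = 0x5
type signed 2b, MSB=1: 2 - 4 = -2

-2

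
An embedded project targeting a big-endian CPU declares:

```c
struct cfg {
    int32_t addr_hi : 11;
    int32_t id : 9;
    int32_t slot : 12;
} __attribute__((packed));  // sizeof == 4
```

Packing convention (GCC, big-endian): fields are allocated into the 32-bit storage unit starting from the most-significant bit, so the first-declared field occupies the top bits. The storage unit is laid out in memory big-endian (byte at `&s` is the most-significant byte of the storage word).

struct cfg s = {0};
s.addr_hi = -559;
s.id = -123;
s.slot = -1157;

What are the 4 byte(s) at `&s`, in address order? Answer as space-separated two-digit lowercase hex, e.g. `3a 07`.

addr_hi:11 = -559 → 0x5d1 << 21 → word 0xba200000
id:9 = -123 → 0x185 << 12 → word 0xba385000
slot:12 = -1157 → 0xb7b << 0 → word 0xba385b7b
word = 0xba385b7b → big-endian bytes:
  [0]=0xba  [1]=0x38  [2]=0x5b  [3]=0x7b

ba 38 5b 7b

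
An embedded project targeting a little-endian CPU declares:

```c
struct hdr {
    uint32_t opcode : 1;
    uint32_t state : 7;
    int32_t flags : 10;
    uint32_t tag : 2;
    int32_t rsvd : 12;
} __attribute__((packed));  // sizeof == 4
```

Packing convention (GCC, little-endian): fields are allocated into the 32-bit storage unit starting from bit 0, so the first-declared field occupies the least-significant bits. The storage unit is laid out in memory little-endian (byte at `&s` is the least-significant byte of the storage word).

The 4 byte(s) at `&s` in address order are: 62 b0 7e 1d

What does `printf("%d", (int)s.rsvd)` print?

471

[0]=0x62 [1]=0xb0 [2]=0x7e [3]=0x1d (little-endian) → word 0x1d7eb062
opcode [0+:1] = (word>>0) & 0x1 = 0
state [1+:7] = (word>>1) & 0x7f = 49
flags [8+:10] = (word>>8) & 0x3ff = 688
tag [18+:2] = (word>>18) & 0x3 = 3
rsvd [20+:12] = (word>>20) & 0xfff = 471  ←
rsvd signed 12b, MSB=0: value = 471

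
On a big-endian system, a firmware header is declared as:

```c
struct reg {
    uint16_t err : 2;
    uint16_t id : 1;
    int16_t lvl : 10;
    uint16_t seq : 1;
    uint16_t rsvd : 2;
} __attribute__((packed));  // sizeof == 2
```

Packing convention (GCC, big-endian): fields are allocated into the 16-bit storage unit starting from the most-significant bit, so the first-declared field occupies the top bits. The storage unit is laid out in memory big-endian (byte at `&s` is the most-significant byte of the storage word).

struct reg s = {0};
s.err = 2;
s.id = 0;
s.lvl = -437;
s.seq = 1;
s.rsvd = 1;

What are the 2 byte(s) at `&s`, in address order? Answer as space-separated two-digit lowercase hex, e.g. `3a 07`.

err:2 = 2 → 0x2 << 14 → word 0x8000
id:1 = 0 → 0x0 << 13 → word 0x8000
lvl:10 = -437 → 0x24b << 3 → word 0x9258
seq:1 = 1 → 0x1 << 2 → word 0x925c
rsvd:2 = 1 → 0x1 << 0 → word 0x925d
word = 0x925d → big-endian bytes:
  [0]=0x92  [1]=0x5d

92 5d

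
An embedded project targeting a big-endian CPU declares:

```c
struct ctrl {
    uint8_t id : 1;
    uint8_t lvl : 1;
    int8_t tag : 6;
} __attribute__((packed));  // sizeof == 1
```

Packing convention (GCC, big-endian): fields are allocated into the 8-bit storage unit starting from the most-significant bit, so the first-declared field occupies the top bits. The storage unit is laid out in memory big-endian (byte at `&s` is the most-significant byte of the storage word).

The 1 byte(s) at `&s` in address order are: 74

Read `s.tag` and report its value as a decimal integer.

-12

[0]=0x74 (big-endian) → word 0x74
id:1 @ bit 7 → (0x74>>7)&0x1 = 0x0
lvl:1 @ bit 6 → (0x74>>6)&0x1 = 0x1
tag:6 @ bit 0 → (0x74>>0)&0x3f = 0x34  ←
tag signed 6b, MSB=1: 52 - 64 = -12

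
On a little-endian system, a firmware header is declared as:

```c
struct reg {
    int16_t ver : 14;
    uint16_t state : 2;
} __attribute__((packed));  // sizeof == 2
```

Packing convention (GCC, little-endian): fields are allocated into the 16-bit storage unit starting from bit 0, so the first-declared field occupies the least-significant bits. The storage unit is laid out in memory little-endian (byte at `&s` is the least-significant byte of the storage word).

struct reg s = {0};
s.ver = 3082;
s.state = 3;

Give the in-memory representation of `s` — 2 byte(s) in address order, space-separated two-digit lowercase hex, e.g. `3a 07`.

0a cc

[0+:14] ver=3082 & 0x3fff = 0xc0a; word=0x0c0a
[14+:2] state=3 & 0x3 = 0x3; word=0xcc0a
word = 0xcc0a → little-endian bytes:
  [0]=0x0a  [1]=0xcc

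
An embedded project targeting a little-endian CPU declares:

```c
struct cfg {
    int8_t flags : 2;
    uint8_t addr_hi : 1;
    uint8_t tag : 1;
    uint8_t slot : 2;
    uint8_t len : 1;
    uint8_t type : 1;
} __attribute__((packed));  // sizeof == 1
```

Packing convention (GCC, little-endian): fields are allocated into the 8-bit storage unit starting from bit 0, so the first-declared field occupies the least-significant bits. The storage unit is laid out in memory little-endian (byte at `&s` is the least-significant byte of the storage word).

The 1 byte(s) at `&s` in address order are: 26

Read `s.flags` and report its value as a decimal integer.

-2

[0]=0x26 (little-endian) → word 0x26
flags [0+:2] = (word>>0) & 0x3 = 2  ←
addr_hi [2+:1] = (word>>2) & 0x1 = 1
tag [3+:1] = (word>>3) & 0x1 = 0
slot [4+:2] = (word>>4) & 0x3 = 2
len [6+:1] = (word>>6) & 0x1 = 0
type [7+:1] = (word>>7) & 0x1 = 0
flags signed 2b, MSB=1: 2 - 4 = -2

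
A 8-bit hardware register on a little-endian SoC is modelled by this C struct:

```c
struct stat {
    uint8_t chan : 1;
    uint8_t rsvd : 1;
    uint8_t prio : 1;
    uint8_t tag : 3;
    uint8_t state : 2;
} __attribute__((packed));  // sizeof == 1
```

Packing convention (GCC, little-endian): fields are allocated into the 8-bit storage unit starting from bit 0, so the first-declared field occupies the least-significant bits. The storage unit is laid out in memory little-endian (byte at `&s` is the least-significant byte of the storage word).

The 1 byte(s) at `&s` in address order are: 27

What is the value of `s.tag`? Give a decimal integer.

[0]=0x27 (little-endian) → word 0x27
chan:1 @ bit 0 → (0x27>>0)&0x1 = 0x1
rsvd:1 @ bit 1 → (0x27>>1)&0x1 = 0x1
prio:1 @ bit 2 → (0x27>>2)&0x1 = 0x1
tag:3 @ bit 3 → (0x27>>3)&0x7 = 0x4  ←
state:2 @ bit 6 → (0x27>>6)&0x3 = 0x0

4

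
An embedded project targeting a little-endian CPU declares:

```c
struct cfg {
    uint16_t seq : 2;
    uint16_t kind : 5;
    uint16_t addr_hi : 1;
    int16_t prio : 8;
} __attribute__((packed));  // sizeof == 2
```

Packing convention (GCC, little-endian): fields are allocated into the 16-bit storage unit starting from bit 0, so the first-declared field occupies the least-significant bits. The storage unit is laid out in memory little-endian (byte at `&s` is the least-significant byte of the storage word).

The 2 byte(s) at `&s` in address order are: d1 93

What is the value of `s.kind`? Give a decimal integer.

[0]=0xd1 [1]=0x93 (little-endian) → word 0x93d1
seq [0+:2] = (word>>0) & 0x3 = 1
kind [2+:5] = (word>>2) & 0x1f = 20  ←
addr_hi [7+:1] = (word>>7) & 0x1 = 1
prio [8+:8] = (word>>8) & 0xff = 147

20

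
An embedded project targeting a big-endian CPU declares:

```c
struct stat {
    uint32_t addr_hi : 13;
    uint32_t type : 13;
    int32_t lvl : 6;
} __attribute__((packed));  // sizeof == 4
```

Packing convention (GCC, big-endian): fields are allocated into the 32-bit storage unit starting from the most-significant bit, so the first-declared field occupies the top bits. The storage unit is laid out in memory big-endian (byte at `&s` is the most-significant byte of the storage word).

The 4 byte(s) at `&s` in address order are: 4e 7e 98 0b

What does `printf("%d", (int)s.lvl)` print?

[0]=0x4e [1]=0x7e [2]=0x98 [3]=0x0b (big-endian) → word 0x4e7e980b
addr_hi [19+:13] = (word>>19) & 0x1fff = 2511
type [6+:13] = (word>>6) & 0x1fff = 6752
lvl [0+:6] = (word>>0) & 0x3f = 11  ←
lvl signed 6b, MSB=0: value = 11

11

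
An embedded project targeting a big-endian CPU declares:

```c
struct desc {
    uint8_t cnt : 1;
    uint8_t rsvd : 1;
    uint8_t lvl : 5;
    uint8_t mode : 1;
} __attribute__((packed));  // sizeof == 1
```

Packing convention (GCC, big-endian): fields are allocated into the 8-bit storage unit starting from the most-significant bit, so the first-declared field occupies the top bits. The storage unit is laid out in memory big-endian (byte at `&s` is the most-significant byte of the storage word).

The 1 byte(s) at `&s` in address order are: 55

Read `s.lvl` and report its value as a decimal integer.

[0]=0x55 (big-endian) → word 0x55
cnt:1 @ bit 7 → (0x55>>7)&0x1 = 0x0
rsvd:1 @ bit 6 → (0x55>>6)&0x1 = 0x1
lvl:5 @ bit 1 → (0x55>>1)&0x1f = 0xa  ←
mode:1 @ bit 0 → (0x55>>0)&0x1 = 0x1

10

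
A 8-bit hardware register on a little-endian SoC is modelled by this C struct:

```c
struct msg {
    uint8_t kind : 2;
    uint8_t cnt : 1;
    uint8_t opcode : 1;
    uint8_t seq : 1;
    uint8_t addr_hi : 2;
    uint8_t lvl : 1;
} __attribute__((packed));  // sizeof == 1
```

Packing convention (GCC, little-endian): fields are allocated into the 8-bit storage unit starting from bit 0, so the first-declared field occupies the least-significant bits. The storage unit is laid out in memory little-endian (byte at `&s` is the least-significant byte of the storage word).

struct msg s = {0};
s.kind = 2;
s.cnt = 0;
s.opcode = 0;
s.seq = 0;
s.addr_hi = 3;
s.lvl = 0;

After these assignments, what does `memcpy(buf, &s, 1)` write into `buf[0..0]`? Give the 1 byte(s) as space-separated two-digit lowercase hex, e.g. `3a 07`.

62

[0+:2] kind=2 & 0x3 = 0x2; word=0x02
[2+:1] cnt=0 & 0x1 = 0x0; word=0x02
[3+:1] opcode=0 & 0x1 = 0x0; word=0x02
[4+:1] seq=0 & 0x1 = 0x0; word=0x02
[5+:2] addr_hi=3 & 0x3 = 0x3; word=0x62
[7+:1] lvl=0 & 0x1 = 0x0; word=0x62
word = 0x62 → little-endian bytes:
  [0]=0x62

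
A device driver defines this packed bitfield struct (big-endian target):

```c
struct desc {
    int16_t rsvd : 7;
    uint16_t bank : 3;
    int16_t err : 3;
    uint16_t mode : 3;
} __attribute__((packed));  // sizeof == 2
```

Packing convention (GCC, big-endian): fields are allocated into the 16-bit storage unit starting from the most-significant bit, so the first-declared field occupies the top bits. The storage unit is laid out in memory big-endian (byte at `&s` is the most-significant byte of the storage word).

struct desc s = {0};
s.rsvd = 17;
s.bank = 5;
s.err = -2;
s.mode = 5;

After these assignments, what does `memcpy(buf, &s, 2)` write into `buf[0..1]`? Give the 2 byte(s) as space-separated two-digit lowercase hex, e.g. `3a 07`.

23 75

[9+:7] rsvd=17 & 0x7f = 0x11; word=0x2200
[6+:3] bank=5 & 0x7 = 0x5; word=0x2340
[3+:3] err=-2 & 0x7 = 0x6; word=0x2370
[0+:3] mode=5 & 0x7 = 0x5; word=0x2375
word = 0x2375 → big-endian bytes:
  [0]=0x23  [1]=0x75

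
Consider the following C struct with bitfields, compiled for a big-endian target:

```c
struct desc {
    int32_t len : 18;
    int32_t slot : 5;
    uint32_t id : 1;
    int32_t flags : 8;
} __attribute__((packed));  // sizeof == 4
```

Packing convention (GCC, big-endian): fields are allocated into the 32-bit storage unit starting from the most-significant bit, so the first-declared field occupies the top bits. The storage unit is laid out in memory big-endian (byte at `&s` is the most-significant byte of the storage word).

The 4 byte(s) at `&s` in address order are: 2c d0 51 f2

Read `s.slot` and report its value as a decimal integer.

8

[0]=0x2c [1]=0xd0 [2]=0x51 [3]=0xf2 (big-endian) → word 0x2cd051f2
len [14+:18] = (word>>14) & 0x3ffff = 45889
slot [9+:5] = (word>>9) & 0x1f = 8  ←
id [8+:1] = (word>>8) & 0x1 = 1
flags [0+:8] = (word>>0) & 0xff = 242
slot signed 5b, MSB=0: value = 8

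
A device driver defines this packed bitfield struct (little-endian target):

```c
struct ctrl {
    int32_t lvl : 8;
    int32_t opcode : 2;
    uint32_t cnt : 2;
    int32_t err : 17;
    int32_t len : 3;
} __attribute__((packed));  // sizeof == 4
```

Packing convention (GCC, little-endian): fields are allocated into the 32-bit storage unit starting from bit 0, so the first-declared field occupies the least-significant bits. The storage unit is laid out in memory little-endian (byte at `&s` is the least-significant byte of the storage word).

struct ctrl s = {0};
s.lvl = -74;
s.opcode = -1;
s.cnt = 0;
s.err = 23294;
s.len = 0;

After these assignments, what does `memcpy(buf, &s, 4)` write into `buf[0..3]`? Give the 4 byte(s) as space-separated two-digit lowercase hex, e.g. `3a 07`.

b6 e3 af 05

[0+:8] lvl=-74 & 0xff = 0xb6; word=0x000000b6
[8+:2] opcode=-1 & 0x3 = 0x3; word=0x000003b6
[10+:2] cnt=0 & 0x3 = 0x0; word=0x000003b6
[12+:17] err=23294 & 0x1ffff = 0x5afe; word=0x05afe3b6
[29+:3] len=0 & 0x7 = 0x0; word=0x05afe3b6
word = 0x05afe3b6 → little-endian bytes:
  [0]=0xb6  [1]=0xe3  [2]=0xaf  [3]=0x05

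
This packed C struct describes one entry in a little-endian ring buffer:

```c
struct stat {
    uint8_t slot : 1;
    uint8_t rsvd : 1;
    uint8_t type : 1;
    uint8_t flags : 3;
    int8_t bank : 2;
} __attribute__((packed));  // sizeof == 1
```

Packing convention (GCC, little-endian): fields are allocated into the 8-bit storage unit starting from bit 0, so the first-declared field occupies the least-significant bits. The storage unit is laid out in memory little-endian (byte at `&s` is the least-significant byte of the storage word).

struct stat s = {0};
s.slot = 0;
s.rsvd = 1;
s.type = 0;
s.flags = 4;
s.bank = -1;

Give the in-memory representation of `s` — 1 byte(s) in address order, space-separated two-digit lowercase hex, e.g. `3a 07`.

e2

[0+:1] slot=0 & 0x1 = 0x0; word=0x00
[1+:1] rsvd=1 & 0x1 = 0x1; word=0x02
[2+:1] type=0 & 0x1 = 0x0; word=0x02
[3+:3] flags=4 & 0x7 = 0x4; word=0x22
[6+:2] bank=-1 & 0x3 = 0x3; word=0xe2
word = 0xe2 → little-endian bytes:
  [0]=0xe2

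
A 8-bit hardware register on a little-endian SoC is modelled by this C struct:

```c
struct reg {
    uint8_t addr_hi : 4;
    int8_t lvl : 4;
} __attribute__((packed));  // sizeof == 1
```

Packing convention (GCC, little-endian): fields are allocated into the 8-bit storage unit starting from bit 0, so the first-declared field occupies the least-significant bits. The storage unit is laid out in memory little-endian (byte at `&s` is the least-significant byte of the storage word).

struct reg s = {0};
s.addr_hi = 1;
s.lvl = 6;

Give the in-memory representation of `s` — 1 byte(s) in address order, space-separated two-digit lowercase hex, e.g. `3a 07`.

61

addr_hi (4b) val=1 bits=0x1 at bit 0: 0x01
lvl (4b) val=6 bits=0x6 at bit 4: 0x61
word = 0x61 → little-endian bytes:
  [0]=0x61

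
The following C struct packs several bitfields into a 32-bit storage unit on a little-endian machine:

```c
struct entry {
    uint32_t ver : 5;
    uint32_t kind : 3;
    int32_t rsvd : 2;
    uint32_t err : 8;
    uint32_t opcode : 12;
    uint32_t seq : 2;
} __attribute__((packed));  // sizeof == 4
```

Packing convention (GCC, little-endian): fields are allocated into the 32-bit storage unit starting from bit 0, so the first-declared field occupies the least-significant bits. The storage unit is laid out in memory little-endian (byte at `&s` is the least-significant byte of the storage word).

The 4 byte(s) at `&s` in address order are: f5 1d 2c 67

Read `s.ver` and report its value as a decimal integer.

[0]=0xf5 [1]=0x1d [2]=0x2c [3]=0x67 (little-endian) → word 0x672c1df5
ver [0+:5] = (word>>0) & 0x1f = 21  ←
kind [5+:3] = (word>>5) & 0x7 = 7
rsvd [8+:2] = (word>>8) & 0x3 = 1
err [10+:8] = (word>>10) & 0xff = 7
opcode [18+:12] = (word>>18) & 0xfff = 2507
seq [30+:2] = (word>>30) & 0x3 = 1

21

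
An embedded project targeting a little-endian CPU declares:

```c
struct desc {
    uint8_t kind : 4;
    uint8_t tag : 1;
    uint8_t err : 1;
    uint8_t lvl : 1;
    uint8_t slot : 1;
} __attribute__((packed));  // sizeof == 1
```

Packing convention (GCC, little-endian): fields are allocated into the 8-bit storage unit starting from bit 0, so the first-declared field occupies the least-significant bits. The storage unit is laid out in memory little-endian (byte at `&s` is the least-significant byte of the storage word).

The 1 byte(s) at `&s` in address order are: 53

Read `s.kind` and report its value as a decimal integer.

[0]=0x53 (little-endian) → word 0x53
kind [0+:4] = (word>>0) & 0xf = 3  ←
tag [4+:1] = (word>>4) & 0x1 = 1
err [5+:1] = (word>>5) & 0x1 = 0
lvl [6+:1] = (word>>6) & 0x1 = 1
slot [7+:1] = (word>>7) & 0x1 = 0

3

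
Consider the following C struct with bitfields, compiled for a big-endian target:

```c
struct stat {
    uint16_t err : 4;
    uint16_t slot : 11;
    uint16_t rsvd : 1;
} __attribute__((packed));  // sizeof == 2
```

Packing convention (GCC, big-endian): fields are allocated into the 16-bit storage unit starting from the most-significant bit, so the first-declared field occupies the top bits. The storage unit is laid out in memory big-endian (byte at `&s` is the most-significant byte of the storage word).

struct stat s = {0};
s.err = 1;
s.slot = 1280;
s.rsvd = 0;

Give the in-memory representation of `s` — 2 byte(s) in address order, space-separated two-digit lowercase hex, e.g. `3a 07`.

err:4 = 1 → 0x1 << 12 → word 0x1000
slot:11 = 1280 → 0x500 << 1 → word 0x1a00
rsvd:1 = 0 → 0x0 << 0 → word 0x1a00
word = 0x1a00 → big-endian bytes:
  [0]=0x1a  [1]=0x00

1a 00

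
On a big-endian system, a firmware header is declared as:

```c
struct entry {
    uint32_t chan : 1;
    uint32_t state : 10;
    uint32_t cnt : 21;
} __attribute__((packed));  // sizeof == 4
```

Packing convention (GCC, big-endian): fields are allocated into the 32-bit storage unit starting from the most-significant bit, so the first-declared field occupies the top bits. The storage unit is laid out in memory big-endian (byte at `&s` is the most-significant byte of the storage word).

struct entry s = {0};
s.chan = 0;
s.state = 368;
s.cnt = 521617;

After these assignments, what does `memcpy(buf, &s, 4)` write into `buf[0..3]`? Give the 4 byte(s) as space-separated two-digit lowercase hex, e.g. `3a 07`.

chan:1 = 0 → 0x0 << 31 → word 0x00000000
state:10 = 368 → 0x170 << 21 → word 0x2e000000
cnt:21 = 521617 → 0x7f591 << 0 → word 0x2e07f591
word = 0x2e07f591 → big-endian bytes:
  [0]=0x2e  [1]=0x07  [2]=0xf5  [3]=0x91

2e 07 f5 91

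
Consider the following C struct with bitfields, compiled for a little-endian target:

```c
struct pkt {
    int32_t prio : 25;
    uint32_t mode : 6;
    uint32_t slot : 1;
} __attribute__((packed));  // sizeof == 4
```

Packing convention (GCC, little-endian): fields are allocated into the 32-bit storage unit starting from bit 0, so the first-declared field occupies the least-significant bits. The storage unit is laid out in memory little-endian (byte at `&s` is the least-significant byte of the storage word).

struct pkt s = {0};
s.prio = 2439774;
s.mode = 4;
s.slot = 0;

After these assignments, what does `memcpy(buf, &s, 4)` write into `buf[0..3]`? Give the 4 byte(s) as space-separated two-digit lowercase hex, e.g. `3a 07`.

5e 3a 25 08

prio (25b) val=2439774 bits=0x253a5e at bit 0: 0x00253a5e
mode (6b) val=4 bits=0x4 at bit 25: 0x08253a5e
slot (1b) val=0 bits=0x0 at bit 31: 0x08253a5e
word = 0x08253a5e → little-endian bytes:
  [0]=0x5e  [1]=0x3a  [2]=0x25  [3]=0x08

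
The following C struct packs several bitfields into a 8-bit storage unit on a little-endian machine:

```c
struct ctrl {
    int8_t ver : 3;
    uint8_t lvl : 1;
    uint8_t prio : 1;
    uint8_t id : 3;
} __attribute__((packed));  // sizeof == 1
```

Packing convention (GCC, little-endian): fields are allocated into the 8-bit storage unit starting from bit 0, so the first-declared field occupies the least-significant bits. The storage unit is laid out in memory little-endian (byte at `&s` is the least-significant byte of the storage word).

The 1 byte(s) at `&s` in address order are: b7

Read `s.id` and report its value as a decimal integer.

5

[0]=0xb7 (little-endian) → word 0xb7
ver:3 @ bit 0 → (0xb7>>0)&0x7 = 0x7
lvl:1 @ bit 3 → (0xb7>>3)&0x1 = 0x0
prio:1 @ bit 4 → (0xb7>>4)&0x1 = 0x1
id:3 @ bit 5 → (0xb7>>5)&0x7 = 0x5  ←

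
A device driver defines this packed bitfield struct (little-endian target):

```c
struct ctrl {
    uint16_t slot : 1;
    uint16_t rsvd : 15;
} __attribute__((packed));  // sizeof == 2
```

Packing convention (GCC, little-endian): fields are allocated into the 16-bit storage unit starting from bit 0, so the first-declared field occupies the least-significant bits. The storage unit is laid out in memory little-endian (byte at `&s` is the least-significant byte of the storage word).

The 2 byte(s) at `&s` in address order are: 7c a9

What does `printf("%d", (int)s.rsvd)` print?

21694

[0]=0x7c [1]=0xa9 (little-endian) → word 0xa97c
slot:1 @ bit 0 → (0xa97c>>0)&0x1 = 0x0
rsvd:15 @ bit 1 → (0xa97c>>1)&0x7fff = 0x54be  ←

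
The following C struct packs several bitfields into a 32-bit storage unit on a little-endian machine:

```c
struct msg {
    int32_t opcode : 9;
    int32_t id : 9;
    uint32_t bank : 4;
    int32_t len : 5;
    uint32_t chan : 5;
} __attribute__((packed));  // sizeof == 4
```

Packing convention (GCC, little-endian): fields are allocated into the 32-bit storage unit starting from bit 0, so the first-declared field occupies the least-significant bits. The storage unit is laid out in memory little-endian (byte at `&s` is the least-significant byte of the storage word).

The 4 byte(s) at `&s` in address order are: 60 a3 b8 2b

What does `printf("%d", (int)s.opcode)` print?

-160

[0]=0x60 [1]=0xa3 [2]=0xb8 [3]=0x2b (little-endian) → word 0x2bb8a360
opcode:9 @ bit 0 → (0x2bb8a360>>0)&0x1ff = 0x160  ←
id:9 @ bit 9 → (0x2bb8a360>>9)&0x1ff = 0x51
bank:4 @ bit 18 → (0x2bb8a360>>18)&0xf = 0xe
len:5 @ bit 22 → (0x2bb8a360>>22)&0x1f = 0xe
chan:5 @ bit 27 → (0x2bb8a360>>27)&0x1f = 0x5
opcode signed 9b, MSB=1: 352 - 512 = -160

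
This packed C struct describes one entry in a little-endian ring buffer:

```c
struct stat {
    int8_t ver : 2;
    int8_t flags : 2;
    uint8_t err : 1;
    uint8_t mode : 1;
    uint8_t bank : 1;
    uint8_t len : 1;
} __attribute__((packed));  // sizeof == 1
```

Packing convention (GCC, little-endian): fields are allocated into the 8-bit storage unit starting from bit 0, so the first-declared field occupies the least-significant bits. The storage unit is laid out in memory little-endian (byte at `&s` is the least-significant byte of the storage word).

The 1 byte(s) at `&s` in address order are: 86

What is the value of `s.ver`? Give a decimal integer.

[0]=0x86 (little-endian) → word 0x86
ver [0+:2] = (word>>0) & 0x3 = 2  ←
flags [2+:2] = (word>>2) & 0x3 = 1
err [4+:1] = (word>>4) & 0x1 = 0
mode [5+:1] = (word>>5) & 0x1 = 0
bank [6+:1] = (word>>6) & 0x1 = 0
len [7+:1] = (word>>7) & 0x1 = 1
ver signed 2b, MSB=1: 2 - 4 = -2

-2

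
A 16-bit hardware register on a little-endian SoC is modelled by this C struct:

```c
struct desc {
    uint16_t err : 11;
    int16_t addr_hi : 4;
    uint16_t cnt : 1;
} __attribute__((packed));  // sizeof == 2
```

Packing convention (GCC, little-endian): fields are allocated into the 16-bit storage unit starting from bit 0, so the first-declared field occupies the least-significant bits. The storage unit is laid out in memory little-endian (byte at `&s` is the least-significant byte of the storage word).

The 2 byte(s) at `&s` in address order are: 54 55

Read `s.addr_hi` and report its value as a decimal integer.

[0]=0x54 [1]=0x55 (little-endian) → word 0x5554
err:11 @ bit 0 → (0x5554>>0)&0x7ff = 0x554
addr_hi:4 @ bit 11 → (0x5554>>11)&0xf = 0xa  ←
cnt:1 @ bit 15 → (0x5554>>15)&0x1 = 0x0
addr_hi signed 4b, MSB=1: 10 - 16 = -6

-6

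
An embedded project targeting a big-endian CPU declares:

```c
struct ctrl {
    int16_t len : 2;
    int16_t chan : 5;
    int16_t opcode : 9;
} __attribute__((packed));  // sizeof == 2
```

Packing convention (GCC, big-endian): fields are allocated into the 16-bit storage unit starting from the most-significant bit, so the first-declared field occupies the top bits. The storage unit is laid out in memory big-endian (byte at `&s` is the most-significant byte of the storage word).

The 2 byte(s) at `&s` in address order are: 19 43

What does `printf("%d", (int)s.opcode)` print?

-189

[0]=0x19 [1]=0x43 (big-endian) → word 0x1943
len:2 @ bit 14 → (0x1943>>14)&0x3 = 0x0
chan:5 @ bit 9 → (0x1943>>9)&0x1f = 0xc
opcode:9 @ bit 0 → (0x1943>>0)&0x1ff = 0x143  ←
opcode signed 9b, MSB=1: 323 - 512 = -189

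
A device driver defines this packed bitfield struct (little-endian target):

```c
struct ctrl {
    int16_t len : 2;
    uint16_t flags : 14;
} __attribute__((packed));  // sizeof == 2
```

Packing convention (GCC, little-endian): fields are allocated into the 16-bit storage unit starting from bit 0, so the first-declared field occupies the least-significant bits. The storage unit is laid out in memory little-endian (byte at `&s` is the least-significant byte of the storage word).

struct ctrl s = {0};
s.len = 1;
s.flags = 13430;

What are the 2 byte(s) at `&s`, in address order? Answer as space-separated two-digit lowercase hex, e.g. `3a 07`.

d9 d1

len (2b) val=1 bits=0x1 at bit 0: 0x0001
flags (14b) val=13430 bits=0x3476 at bit 2: 0xd1d9
word = 0xd1d9 → little-endian bytes:
  [0]=0xd9  [1]=0xd1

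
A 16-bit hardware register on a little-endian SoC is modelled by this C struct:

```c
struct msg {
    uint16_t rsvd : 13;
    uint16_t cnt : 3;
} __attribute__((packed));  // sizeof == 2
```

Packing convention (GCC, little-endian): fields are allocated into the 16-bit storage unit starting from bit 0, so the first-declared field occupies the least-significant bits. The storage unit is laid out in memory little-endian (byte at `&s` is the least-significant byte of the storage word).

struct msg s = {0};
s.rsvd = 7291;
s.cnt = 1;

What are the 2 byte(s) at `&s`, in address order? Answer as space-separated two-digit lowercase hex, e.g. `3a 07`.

7b 3c

rsvd (13b) val=7291 bits=0x1c7b at bit 0: 0x1c7b
cnt (3b) val=1 bits=0x1 at bit 13: 0x3c7b
word = 0x3c7b → little-endian bytes:
  [0]=0x7b  [1]=0x3c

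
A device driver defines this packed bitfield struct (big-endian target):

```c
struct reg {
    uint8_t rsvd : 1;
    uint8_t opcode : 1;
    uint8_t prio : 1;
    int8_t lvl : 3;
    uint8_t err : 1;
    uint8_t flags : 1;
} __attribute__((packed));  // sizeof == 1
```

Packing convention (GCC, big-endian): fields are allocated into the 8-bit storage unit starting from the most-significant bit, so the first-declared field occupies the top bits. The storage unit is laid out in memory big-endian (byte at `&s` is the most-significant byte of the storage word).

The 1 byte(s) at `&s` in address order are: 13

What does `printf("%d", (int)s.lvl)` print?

[0]=0x13 (big-endian) → word 0x13
rsvd:1 @ bit 7 → (0x13>>7)&0x1 = 0x0
opcode:1 @ bit 6 → (0x13>>6)&0x1 = 0x0
prio:1 @ bit 5 → (0x13>>5)&0x1 = 0x0
lvl:3 @ bit 2 → (0x13>>2)&0x7 = 0x4  ←
err:1 @ bit 1 → (0x13>>1)&0x1 = 0x1
flags:1 @ bit 0 → (0x13>>0)&0x1 = 0x1
lvl signed 3b, MSB=1: 4 - 8 = -4

-4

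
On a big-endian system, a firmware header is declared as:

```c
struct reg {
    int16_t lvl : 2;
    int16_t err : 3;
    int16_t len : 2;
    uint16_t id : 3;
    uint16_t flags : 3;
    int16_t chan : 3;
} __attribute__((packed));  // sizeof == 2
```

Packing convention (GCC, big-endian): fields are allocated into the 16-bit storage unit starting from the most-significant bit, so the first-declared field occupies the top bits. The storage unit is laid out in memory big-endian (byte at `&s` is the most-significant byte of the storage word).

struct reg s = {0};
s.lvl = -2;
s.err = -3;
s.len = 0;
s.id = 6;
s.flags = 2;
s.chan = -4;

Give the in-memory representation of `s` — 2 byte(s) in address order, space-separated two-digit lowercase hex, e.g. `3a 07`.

a9 94

lvl:2 = -2 → 0x2 << 14 → word 0x8000
err:3 = -3 → 0x5 << 11 → word 0xa800
len:2 = 0 → 0x0 << 9 → word 0xa800
id:3 = 6 → 0x6 << 6 → word 0xa980
flags:3 = 2 → 0x2 << 3 → word 0xa990
chan:3 = -4 → 0x4 << 0 → word 0xa994
word = 0xa994 → big-endian bytes:
  [0]=0xa9  [1]=0x94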